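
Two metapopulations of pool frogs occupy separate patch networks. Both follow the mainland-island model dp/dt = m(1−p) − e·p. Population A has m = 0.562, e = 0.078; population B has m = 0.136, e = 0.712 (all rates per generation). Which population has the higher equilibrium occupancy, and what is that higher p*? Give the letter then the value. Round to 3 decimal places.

A, 0.878

A: p*_A = m/(m+e) = 0.562/0.6400 = 0.8781.
B: p*_B = 0.136/0.8480 = 0.1604.
A is higher at 0.8781.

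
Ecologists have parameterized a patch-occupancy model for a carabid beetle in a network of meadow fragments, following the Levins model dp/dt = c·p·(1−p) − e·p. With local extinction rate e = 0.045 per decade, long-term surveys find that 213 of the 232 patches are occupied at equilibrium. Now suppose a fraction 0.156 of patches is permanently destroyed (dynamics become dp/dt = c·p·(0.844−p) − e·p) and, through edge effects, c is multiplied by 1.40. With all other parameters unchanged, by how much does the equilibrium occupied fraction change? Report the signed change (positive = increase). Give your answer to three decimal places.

Observed p* = 213/232 = 0.91810.
Balance c(1−p*) = e gives c = e/(1 − 0.91810) = 0.045/0.08190 = 0.54945.
New p* = 0.844 − e/c = 0.844 − 0.04500/0.76923 = 0.78550.
Δp* = 0.78550 − 0.91810 = -0.13260.

-0.133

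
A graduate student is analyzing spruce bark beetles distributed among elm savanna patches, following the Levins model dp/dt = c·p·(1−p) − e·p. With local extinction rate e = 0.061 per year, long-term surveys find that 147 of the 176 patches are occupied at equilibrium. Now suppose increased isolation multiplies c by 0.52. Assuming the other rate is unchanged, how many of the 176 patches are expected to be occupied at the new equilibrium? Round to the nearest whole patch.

120

Observed p* = 147/176 = 0.83523.
Balance c(1−p*) = e gives c = e/(1 − 0.83523) = 0.061/0.16477 = 0.37021.
New p* = 1 − e/c = 1 − 0.06100/0.19251 = 0.68313.
Expected occupied = 176 × 0.68313 = 120.23 ≈ 120.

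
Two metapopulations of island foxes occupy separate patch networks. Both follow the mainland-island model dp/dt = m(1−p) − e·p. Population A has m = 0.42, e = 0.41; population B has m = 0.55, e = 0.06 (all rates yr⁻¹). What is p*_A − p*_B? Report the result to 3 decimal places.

A: p*_A = m/(m+e) = 0.42/0.8300 = 0.5060.
B: p*_B = 0.55/0.6100 = 0.9016.
p*_A − p*_B = 0.5060 − 0.9016 = -0.3956.

-0.396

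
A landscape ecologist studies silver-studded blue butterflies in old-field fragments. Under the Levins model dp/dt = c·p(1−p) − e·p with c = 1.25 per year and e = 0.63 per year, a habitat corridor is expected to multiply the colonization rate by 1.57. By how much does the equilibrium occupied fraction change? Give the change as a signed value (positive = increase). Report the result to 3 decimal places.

0.183

Before: p* = 1 − 0.63/1.25 = 0.4960.
After the change, c = 1.9625, e = 0.63, so p* = 1 − 0.63/1.9625 = 0.6790.
Δp* = 0.6790 − 0.4960 = +0.1830.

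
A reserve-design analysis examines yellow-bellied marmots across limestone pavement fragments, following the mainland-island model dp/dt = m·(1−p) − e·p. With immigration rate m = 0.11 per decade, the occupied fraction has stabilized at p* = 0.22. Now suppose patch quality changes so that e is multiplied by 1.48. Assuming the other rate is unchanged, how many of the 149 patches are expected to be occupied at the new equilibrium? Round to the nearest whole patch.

24

Balance m(1−p*) = e·p* gives e = m(1−p*)/p* = 0.11×0.78000/0.22000 = 0.39000.
New p* = m/(m+e) = 0.11000/(0.11000+0.57720) = 0.16007.
Expected occupied = 149 × 0.16007 = 23.85 ≈ 24.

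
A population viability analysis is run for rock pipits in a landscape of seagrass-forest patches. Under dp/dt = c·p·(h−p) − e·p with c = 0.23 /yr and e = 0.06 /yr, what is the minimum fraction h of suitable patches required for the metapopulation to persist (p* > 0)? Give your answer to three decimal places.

0.261

p* = h − e/c is positive only when h > e/c.
h_min = e/c = 0.06/0.23 = 0.2609.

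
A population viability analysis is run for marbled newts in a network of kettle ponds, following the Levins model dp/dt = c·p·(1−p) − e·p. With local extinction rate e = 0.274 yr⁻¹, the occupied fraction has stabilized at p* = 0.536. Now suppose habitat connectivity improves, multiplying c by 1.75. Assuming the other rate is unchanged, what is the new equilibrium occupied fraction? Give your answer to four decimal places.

0.7349

Balance c(1−p*) = e gives c = e/(1 − 0.53600) = 0.274/0.46400 = 0.59052.
New p* = 1 − e/c = 1 − 0.27400/1.03341 = 0.73486.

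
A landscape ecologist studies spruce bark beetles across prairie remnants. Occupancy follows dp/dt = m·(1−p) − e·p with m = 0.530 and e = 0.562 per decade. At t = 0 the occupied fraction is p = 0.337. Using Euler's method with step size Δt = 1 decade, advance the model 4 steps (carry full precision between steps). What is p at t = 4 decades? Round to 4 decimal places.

0.4853

Update rule: p ← p + [m·(1−p) − e·p]·Δt with Δt = 1.
step 1: Δp = +0.16200, p = 0.49900
step 2: Δp = -0.01490, p = 0.48409
step 3: Δp = +0.00137, p = 0.48546
step 4: Δp = -0.00013, p = 0.48534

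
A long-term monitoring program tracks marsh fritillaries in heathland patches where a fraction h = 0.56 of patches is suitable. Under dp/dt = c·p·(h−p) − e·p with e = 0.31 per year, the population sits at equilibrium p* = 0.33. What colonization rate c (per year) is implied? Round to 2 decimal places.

1.35

At equilibrium c(h−p*) = e, so c = e/(h−p*).
c = 0.31/(0.56 − 0.33) = 0.31/0.2300 = 1.3478.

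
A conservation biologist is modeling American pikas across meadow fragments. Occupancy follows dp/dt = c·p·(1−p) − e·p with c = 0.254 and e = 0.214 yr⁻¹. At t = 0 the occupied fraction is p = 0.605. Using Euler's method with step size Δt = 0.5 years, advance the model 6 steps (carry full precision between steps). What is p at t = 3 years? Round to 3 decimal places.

0.452

Update rule: p ← p + [c·p·(1−p) − e·p]·Δt with Δt = 0.5.
t = 0.5: p = 0.60500 + (-0.03439) = 0.57061
t = 1: p = 0.57061 + (-0.02994) = 0.54068
t = 1.5: p = 0.54068 + (-0.02631) = 0.51436
t = 2: p = 0.51436 + (-0.02331) = 0.49105
t = 2.5: p = 0.49105 + (-0.02080) = 0.47025
t = 3: p = 0.47025 + (-0.01868) = 0.45157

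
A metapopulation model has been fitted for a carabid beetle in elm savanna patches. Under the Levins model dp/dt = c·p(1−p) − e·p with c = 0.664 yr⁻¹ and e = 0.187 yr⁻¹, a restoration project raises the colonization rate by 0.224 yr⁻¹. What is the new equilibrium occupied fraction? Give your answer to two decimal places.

0.79

Before: p* = 1 − 0.187/0.664 = 0.7184.
After the change, c = 0.888, e = 0.187, so p* = 1 − 0.187/0.888 = 0.7894.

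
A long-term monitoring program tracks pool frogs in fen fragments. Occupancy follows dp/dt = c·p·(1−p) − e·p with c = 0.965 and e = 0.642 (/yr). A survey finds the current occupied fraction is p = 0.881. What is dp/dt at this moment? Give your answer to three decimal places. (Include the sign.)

-0.464

Colonization term: c·p·(1−p) = 0.965×0.881×0.1190 = 0.10117.
Extinction term: e·p = 0.56560.
dp/dt = 0.10117 − 0.56560 = -0.46443.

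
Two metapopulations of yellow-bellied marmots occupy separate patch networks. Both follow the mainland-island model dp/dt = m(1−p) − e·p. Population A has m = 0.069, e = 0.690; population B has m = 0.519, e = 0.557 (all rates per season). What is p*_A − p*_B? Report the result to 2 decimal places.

-0.39

A: p*_A = m/(m+e) = 0.069/0.7590 = 0.0909.
B: p*_B = 0.519/1.0760 = 0.4823.
p*_A − p*_B = 0.0909 − 0.4823 = -0.3914.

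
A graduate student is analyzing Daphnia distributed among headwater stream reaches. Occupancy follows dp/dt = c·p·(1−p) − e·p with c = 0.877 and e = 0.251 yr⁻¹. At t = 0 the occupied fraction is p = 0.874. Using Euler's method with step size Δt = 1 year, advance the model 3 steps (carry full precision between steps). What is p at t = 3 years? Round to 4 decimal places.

Update rule: p ← p + [c·p·(1−p) − e·p]·Δt with Δt = 1.
  1  |  dp/dt·Δt = -0.122795  |  p_1 = 0.751205
  2  |  dp/dt·Δt = -0.024644  |  p_2 = 0.726560
  3  |  dp/dt·Δt = -0.008133  |  p_3 = 0.718428

0.7184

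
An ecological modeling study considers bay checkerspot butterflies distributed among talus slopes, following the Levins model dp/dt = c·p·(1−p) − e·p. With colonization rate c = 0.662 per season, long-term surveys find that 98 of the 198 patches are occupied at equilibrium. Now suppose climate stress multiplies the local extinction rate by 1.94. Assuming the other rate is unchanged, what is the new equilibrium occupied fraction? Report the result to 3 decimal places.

Observed p* = 98/198 = 0.49495.
Balance c(1−p*) = e gives e = 0.662×(1 − 0.49495) = 0.33434.
New p* = 1 − e/c = 1 − 0.64862/0.66200 = 0.02021.

0.020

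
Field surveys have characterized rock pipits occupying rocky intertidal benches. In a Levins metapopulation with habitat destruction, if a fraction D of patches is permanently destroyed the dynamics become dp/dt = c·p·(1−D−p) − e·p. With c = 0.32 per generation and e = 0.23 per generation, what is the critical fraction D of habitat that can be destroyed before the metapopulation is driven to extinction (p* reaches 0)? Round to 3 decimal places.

0.281

The nontrivial equilibrium is p* = (1−D) − e/c; extinction occurs when this hits zero.
So D_crit = 1 − e/c = 1 − 0.23/0.32 = 1 − 0.7188 = 0.2812.
Note this equals the original equilibrium occupancy — the Levins extinction-debt result.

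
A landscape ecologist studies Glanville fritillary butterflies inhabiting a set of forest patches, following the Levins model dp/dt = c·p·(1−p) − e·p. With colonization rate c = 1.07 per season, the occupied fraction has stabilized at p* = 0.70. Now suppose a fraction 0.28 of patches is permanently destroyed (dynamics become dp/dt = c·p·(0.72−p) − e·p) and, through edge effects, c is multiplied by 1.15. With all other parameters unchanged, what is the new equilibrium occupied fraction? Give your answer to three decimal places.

0.459

Balance c(1−p*) = e gives e = 1.07×(1 − 0.70000) = 0.32100.
New p* = 0.72 − e/c = 0.72 − 0.32100/1.23050 = 0.45913.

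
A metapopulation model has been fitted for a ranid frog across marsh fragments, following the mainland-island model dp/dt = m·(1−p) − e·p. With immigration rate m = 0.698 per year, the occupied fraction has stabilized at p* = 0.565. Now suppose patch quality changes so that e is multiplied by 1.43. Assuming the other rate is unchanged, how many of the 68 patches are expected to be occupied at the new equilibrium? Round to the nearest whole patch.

Balance m(1−p*) = e·p* gives e = m(1−p*)/p* = 0.698×0.43500/0.56500 = 0.53740.
New p* = m/(m+e) = 0.69800/(0.69800+0.76848) = 0.47597.
Expected occupied = 68 × 0.47597 = 32.37 ≈ 32.

32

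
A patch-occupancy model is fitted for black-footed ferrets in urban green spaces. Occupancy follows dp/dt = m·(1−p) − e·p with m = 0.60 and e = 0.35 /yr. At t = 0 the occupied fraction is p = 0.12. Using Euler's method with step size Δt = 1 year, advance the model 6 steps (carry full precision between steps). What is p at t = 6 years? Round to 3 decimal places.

0.632

Update rule: p ← p + [m·(1−p) − e·p]·Δt with Δt = 1.
t = 1: p = 0.12000 + (+0.48600) = 0.60600
t = 2: p = 0.60600 + (+0.02430) = 0.63030
t = 3: p = 0.63030 + (+0.00121) = 0.63152
t = 4: p = 0.63152 + (+0.00006) = 0.63158
t = 5: p = 0.63158 + (+0.00000) = 0.63158
t = 6: p = 0.63158 + (+0.00000) = 0.63158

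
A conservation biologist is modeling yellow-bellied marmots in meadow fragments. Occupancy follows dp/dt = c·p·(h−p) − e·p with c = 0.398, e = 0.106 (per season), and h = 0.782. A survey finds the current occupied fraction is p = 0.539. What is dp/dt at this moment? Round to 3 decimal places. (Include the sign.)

-0.005

Colonization term: c·p·(h−p) = 0.398×0.539×0.2430 = 0.05213.
Extinction term: e·p = 0.05713.
dp/dt = 0.05213 − 0.05713 = -0.00501.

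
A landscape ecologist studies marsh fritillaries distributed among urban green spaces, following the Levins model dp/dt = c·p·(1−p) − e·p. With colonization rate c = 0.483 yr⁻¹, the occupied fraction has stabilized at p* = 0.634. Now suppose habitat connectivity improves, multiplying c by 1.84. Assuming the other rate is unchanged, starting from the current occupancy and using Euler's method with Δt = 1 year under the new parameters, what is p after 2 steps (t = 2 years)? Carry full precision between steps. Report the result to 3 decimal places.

Balance c(1−p*) = e gives e = 0.483×(1 − 0.63400) = 0.17678.
Starting from p₀ = 0.63400; update p ← p + (dp/dt)·Δt with the new parameters.
  1  |  dp/dt·Δt = +0.094145  |  p_1 = 0.728145
  2  |  dp/dt·Δt = +0.047202  |  p_2 = 0.775347

0.775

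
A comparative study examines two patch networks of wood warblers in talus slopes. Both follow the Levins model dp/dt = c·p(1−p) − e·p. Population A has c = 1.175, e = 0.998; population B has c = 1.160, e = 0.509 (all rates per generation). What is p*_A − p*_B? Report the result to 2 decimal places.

A: p*_A = 1 − 0.998/1.175 = 0.1506.
B: p*_B = 1 − 0.509/1.160 = 0.5612.
p*_A − p*_B = 0.1506 − 0.5612 = -0.4106.

-0.41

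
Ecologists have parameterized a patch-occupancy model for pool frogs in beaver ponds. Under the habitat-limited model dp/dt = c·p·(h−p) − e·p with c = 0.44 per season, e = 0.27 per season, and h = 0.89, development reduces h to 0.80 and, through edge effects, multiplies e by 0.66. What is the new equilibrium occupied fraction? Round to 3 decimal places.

Before: p* = h − e/c = 0.89 − 0.27/0.44 = 0.89 − 0.6136 = 0.2764.
After: c = 0.44, e = 0.1782, h = 0.80; p* = 0.80 − 0.1782/0.44 = 0.3950.

0.395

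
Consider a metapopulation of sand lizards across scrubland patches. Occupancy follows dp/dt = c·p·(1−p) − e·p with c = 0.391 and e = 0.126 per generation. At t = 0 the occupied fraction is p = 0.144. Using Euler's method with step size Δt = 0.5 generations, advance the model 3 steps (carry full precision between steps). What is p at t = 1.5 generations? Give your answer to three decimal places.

Update rule: p ← p + [c·p·(1−p) − e·p]·Δt with Δt = 0.5.
step 1: Δp = +0.01503, p = 0.15903
step 2: Δp = +0.01613, p = 0.17515
step 3: Δp = +0.01721, p = 0.19236

0.192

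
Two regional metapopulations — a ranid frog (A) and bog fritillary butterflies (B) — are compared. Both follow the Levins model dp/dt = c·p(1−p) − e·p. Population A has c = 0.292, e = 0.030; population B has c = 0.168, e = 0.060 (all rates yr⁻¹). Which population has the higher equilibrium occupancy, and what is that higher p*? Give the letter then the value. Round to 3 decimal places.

A: p*_A = 1 − 0.030/0.292 = 0.8973.
B: p*_B = 1 − 0.060/0.168 = 0.6429.
A is higher at 0.8973.

A, 0.897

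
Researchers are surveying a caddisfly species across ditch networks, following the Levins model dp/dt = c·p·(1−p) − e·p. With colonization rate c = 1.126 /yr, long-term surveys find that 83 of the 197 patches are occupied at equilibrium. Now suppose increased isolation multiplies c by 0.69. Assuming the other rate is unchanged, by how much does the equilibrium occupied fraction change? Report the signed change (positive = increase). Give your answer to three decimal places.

-0.260

Observed p* = 83/197 = 0.42132.
Balance c(1−p*) = e gives e = 1.126×(1 − 0.42132) = 0.65159.
New p* = 1 − e/c = 1 − 0.65159/0.77694 = 0.16134.
Δp* = 0.16134 − 0.42132 = -0.25998.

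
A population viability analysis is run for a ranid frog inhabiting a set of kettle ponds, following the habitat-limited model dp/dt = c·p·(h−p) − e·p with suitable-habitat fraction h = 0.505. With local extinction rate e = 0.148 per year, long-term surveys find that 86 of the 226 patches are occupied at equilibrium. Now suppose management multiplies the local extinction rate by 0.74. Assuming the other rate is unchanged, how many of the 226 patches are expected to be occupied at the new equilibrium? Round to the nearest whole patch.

Observed p* = 86/226 = 0.38053.
Balance c(h−p*) = e gives c = e/(0.505 − 0.38053) = 0.148/0.12447 = 1.18904.
New p* = 0.505 − e/c = 0.505 − 0.10952/1.18904 = 0.41289.
Expected occupied = 226 × 0.41289 = 93.31 ≈ 93.

93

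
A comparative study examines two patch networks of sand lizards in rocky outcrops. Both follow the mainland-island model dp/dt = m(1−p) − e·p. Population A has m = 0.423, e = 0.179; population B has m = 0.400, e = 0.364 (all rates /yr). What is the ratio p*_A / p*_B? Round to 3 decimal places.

1.342

A: p*_A = m/(m+e) = 0.423/0.6020 = 0.7027.
B: p*_B = 0.400/0.7640 = 0.5236.
p*_A / p*_B = 0.7027/0.5236 = 1.3421.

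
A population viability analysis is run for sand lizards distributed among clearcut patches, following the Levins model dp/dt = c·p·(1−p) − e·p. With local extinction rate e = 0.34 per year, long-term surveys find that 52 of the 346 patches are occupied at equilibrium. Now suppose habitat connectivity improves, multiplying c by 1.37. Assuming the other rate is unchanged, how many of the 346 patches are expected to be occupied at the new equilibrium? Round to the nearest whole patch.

131

Observed p* = 52/346 = 0.15029.
Balance c(1−p*) = e gives c = e/(1 − 0.15029) = 0.34/0.84971 = 0.40014.
New p* = 1 − e/c = 1 − 0.34000/0.54819 = 0.37978.
Expected occupied = 346 × 0.37978 = 131.40 ≈ 131.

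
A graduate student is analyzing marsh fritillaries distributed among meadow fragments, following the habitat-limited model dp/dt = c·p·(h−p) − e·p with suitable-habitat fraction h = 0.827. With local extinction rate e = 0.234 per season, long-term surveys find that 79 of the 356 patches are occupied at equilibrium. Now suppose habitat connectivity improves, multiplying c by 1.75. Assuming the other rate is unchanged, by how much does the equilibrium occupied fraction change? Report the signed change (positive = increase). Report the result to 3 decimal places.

0.259

Observed p* = 79/356 = 0.22191.
Balance c(h−p*) = e gives c = e/(0.827 − 0.22191) = 0.234/0.60509 = 0.38672.
New p* = 0.827 − e/c = 0.827 − 0.23400/0.67676 = 0.48123.
Δp* = 0.48123 − 0.22191 = +0.25932.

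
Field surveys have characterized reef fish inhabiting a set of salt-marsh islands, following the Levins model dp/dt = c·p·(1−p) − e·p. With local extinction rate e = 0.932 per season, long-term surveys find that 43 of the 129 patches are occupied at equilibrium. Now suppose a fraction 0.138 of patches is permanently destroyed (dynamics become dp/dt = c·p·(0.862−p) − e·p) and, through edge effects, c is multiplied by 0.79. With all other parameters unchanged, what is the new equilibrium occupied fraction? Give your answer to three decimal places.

Observed p* = 43/129 = 0.33333.
Balance c(1−p*) = e gives c = e/(1 − 0.33333) = 0.932/0.66667 = 1.39799.
New p* = 0.862 − e/c = 0.862 − 0.93200/1.10441 = 0.01811.

0.018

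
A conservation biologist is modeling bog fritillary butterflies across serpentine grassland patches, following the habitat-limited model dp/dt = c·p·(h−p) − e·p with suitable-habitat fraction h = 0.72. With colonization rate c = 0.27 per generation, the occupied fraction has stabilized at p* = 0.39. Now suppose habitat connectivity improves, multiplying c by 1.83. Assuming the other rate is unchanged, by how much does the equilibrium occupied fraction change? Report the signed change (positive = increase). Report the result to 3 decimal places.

0.150

Balance c(h−p*) = e gives e = 0.27×(0.72 − 0.39000) = 0.08910.
New p* = 0.72 − e/c = 0.72 − 0.08910/0.49410 = 0.53967.
Δp* = 0.53967 − 0.39000 = +0.14967.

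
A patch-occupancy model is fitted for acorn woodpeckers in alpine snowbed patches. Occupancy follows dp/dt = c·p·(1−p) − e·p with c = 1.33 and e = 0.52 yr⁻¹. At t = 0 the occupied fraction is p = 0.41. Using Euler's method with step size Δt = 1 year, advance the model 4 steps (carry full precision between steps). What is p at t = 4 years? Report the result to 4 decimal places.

0.6078

Update rule: p ← p + [c·p·(1−p) − e·p]·Δt with Δt = 1.
  1  |  dp/dt·Δt = +0.108527  |  p_1 = 0.518527
  2  |  dp/dt·Δt = +0.062409  |  p_2 = 0.580936
  3  |  dp/dt·Δt = +0.021701  |  p_3 = 0.602637
  4  |  dp/dt·Δt = +0.005118  |  p_4 = 0.607755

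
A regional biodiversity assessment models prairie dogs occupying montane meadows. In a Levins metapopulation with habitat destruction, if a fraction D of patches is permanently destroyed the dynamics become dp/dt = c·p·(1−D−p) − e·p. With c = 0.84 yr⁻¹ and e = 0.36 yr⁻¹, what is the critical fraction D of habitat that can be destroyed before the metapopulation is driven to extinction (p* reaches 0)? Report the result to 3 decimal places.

0.571

The nontrivial equilibrium is p* = (1−D) − e/c; extinction occurs when this hits zero.
So D_crit = 1 − e/c = 1 − 0.36/0.84 = 1 − 0.4286 = 0.5714.
This equals the undisturbed p*, a classic result of Lande's extension.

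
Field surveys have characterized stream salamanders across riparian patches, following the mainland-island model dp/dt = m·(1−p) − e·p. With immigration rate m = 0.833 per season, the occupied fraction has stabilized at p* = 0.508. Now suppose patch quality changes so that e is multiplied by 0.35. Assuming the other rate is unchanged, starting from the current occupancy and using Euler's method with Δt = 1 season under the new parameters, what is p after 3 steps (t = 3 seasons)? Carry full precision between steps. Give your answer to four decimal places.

0.7472

Balance m(1−p*) = e·p* gives e = m(1−p*)/p* = 0.833×0.49200/0.50800 = 0.80676.
Starting from p₀ = 0.50800; update p ← p + (dp/dt)·Δt with the new parameters.
step 1: Δp = +0.26639, p = 0.77439
step 2: Δp = -0.03073, p = 0.74366
step 3: Δp = +0.00355, p = 0.74721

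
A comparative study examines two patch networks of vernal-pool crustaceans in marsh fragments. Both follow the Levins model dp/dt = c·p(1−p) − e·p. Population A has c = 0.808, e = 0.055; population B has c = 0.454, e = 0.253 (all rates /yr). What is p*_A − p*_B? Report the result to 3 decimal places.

0.489

A: p*_A = 1 − 0.055/0.808 = 0.9319.
B: p*_B = 1 − 0.253/0.454 = 0.4427.
p*_A − p*_B = 0.9319 − 0.4427 = 0.4892.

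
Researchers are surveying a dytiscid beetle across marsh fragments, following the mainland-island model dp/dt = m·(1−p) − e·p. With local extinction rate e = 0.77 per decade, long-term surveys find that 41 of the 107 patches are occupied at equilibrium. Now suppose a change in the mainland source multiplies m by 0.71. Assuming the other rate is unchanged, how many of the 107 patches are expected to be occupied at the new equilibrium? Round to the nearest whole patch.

33

Observed p* = 41/107 = 0.38318.
Balance m(1−p*) = e·p* gives m = e·p*/(1−p*) = 0.77×0.38318/0.61682 = 0.47834.
New p* = m/(m+e) = 0.33962/(0.33962+0.77000) = 0.30607.
Expected occupied = 107 × 0.30607 = 32.75 ≈ 33.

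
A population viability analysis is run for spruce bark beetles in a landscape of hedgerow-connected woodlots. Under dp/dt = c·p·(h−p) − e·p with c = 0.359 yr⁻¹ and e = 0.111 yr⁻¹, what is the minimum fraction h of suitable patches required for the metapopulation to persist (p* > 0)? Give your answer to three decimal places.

0.309

p* = h − e/c is positive only when h > e/c.
h_min = e/c = 0.111/0.359 = 0.3092.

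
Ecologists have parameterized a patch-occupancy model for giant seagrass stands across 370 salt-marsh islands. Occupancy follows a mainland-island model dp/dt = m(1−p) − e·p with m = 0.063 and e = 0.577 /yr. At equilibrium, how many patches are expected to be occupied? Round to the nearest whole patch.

36

p* = m/(m+e) = 0.063/0.6400 = 0.0984.
Expected occupied patches = N × p* = 370 × 0.0984 = 36.42 ≈ 36.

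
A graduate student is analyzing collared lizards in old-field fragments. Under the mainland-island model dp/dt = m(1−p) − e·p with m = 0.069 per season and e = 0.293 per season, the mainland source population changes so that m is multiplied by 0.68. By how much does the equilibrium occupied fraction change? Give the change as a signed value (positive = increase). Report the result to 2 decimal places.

Before: p* = 0.069/(0.069+0.293) = 0.1906.
After: m = 0.04692, e = 0.293; p* = 0.04692/0.3399 = 0.1380.
Δp* = 0.1380 − 0.1906 = -0.0526.

-0.05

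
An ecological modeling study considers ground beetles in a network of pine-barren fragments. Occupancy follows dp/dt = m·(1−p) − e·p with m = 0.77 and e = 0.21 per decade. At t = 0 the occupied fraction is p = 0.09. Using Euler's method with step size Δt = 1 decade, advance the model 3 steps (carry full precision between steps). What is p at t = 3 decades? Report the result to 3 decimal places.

Update rule: p ← p + [m·(1−p) − e·p]·Δt with Δt = 1.
  1  |  dp/dt·Δt = +0.681800  |  p_1 = 0.771800
  2  |  dp/dt·Δt = +0.013636  |  p_2 = 0.785436
  3  |  dp/dt·Δt = +0.000273  |  p_3 = 0.785709

0.786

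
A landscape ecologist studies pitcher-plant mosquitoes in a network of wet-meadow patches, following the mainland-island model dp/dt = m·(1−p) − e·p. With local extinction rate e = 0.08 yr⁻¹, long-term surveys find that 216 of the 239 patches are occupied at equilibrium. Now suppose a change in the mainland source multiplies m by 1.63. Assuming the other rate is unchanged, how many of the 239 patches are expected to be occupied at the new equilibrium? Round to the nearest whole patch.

Observed p* = 216/239 = 0.90377.
Balance m(1−p*) = e·p* gives m = e·p*/(1−p*) = 0.08×0.90377/0.09623 = 0.75134.
New p* = m/(m+e) = 1.22468/(1.22468+0.08000) = 0.93868.
Expected occupied = 239 × 0.93868 = 224.34 ≈ 224.

224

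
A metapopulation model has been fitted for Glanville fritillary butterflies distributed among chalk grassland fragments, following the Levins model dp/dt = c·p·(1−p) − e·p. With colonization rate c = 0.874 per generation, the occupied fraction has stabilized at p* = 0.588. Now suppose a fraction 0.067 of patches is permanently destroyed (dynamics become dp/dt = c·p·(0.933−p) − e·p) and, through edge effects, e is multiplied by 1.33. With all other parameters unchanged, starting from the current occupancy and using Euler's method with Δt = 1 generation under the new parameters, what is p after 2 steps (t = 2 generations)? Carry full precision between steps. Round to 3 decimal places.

0.442

Balance c(1−p*) = e gives e = 0.874×(1 − 0.58800) = 0.36009.
Starting from p₀ = 0.58800; update p ← p + (dp/dt)·Δt with the new parameters.
p: 0.58800 → 0.48370  (Δp = -0.10430)
p: 0.48370 → 0.44199  (Δp = -0.04171)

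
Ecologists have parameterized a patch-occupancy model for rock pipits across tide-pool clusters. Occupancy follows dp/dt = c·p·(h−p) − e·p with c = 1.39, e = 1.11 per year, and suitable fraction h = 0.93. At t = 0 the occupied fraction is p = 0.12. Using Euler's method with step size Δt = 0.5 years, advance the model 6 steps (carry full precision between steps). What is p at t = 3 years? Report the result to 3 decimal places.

Update rule: p ← p + [c·p·(h−p) − e·p]·Δt with Δt = 0.5.
  1  |  dp/dt·Δt = +0.000954  |  p_1 = 0.120954
  2  |  dp/dt·Δt = +0.000881  |  p_2 = 0.121835
  3  |  dp/dt·Δt = +0.000813  |  p_3 = 0.122649
  4  |  dp/dt·Δt = +0.000749  |  p_4 = 0.123398
  5  |  dp/dt·Δt = +0.000690  |  p_5 = 0.124087
  6  |  dp/dt·Δt = +0.000634  |  p_6 = 0.124721

0.125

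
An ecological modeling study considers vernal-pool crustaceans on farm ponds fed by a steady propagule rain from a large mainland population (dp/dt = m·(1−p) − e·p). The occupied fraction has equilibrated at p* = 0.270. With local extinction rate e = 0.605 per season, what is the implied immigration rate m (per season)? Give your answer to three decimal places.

At equilibrium m(1−p*) = e·p*, so m = e·p*/(1−p*).
m = 0.605 × 0.270 / 0.7300 = 0.1633/0.7300 = 0.2238.

0.224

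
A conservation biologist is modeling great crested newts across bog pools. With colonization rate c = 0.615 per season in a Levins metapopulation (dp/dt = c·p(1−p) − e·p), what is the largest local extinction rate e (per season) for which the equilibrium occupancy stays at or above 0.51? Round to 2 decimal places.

0.30

1 − e/c ≥ 0.51 ⇒ e ≤ c(1 − 0.51) = 0.615 × 0.4900.
e_max = 0.3014.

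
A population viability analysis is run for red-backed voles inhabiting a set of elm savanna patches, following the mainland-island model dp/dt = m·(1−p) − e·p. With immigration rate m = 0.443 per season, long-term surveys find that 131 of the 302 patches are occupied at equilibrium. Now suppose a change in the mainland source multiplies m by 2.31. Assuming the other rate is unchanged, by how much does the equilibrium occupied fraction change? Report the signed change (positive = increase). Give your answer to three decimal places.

0.205

Observed p* = 131/302 = 0.43377.
Balance m(1−p*) = e·p* gives e = m(1−p*)/p* = 0.443×0.56623/0.43377 = 0.57828.
New p* = m/(m+e) = 1.02333/(1.02333+0.57828) = 0.63894.
Δp* = 0.63894 − 0.43377 = +0.20517.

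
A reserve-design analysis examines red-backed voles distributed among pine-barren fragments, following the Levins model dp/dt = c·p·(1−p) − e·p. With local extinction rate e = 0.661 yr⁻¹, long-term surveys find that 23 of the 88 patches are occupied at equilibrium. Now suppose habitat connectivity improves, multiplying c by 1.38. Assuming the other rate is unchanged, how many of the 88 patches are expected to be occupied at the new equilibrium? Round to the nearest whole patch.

Observed p* = 23/88 = 0.26136.
Balance c(1−p*) = e gives c = e/(1 − 0.26136) = 0.661/0.73864 = 0.89489.
New p* = 1 − e/c = 1 − 0.66100/1.23495 = 0.46476.
Expected occupied = 88 × 0.46476 = 40.90 ≈ 41.

41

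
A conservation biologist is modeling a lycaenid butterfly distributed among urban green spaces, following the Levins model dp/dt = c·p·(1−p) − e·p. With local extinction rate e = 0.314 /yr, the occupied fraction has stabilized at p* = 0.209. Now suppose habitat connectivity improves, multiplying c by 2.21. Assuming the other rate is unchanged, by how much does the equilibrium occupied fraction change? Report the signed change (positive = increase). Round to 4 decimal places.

0.4331

Balance c(1−p*) = e gives c = e/(1 − 0.20900) = 0.314/0.79100 = 0.39697.
New p* = 1 − e/c = 1 − 0.31400/0.87730 = 0.64208.
Δp* = 0.64208 − 0.20900 = +0.43308.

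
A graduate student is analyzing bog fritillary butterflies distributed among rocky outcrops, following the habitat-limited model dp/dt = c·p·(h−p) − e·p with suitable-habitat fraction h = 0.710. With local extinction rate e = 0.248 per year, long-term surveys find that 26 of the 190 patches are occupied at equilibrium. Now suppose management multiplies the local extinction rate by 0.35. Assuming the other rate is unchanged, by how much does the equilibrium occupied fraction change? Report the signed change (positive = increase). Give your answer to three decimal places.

Observed p* = 26/190 = 0.13684.
Balance c(h−p*) = e gives c = e/(0.71 − 0.13684) = 0.248/0.57316 = 0.43269.
New p* = 0.71 − e/c = 0.71 − 0.08680/0.43269 = 0.50939.
Δp* = 0.50939 − 0.13684 = +0.37255.

0.373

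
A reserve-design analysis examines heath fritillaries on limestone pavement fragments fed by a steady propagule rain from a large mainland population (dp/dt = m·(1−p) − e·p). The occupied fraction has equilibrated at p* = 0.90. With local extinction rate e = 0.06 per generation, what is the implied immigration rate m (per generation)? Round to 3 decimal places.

At equilibrium m(1−p*) = e·p*, so m = e·p*/(1−p*).
m = 0.06 × 0.90 / 0.1000 = 0.0540/0.1000 = 0.5400.

0.540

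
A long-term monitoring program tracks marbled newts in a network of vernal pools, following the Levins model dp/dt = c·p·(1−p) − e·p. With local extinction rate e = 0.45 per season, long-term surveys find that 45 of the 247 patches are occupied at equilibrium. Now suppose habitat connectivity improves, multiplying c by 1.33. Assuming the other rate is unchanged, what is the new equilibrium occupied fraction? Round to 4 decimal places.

Observed p* = 45/247 = 0.18219.
Balance c(1−p*) = e gives c = e/(1 − 0.18219) = 0.45/0.81781 = 0.55025.
New p* = 1 − e/c = 1 − 0.45000/0.73183 = 0.38510.

0.3851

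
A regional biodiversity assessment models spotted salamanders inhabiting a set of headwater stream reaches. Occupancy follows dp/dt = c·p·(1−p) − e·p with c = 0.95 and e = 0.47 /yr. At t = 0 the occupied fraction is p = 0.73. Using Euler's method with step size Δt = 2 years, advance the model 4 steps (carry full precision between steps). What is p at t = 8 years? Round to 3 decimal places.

Update rule: p ← p + [c·p·(1−p) − e·p]·Δt with Δt = 2.
step 1: Δp = -0.31171, p = 0.41829
step 2: Δp = +0.06912, p = 0.48741
step 3: Δp = +0.01653, p = 0.50394
step 4: Δp = +0.00126, p = 0.50521

0.505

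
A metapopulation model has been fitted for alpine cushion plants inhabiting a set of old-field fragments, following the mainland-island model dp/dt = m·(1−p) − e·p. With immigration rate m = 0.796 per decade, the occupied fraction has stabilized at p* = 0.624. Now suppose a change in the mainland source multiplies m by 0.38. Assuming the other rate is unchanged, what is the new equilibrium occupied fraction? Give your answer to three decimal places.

0.387

Balance m(1−p*) = e·p* gives e = m(1−p*)/p* = 0.796×0.37600/0.62400 = 0.47964.
New p* = m/(m+e) = 0.30248/(0.30248+0.47964) = 0.38674.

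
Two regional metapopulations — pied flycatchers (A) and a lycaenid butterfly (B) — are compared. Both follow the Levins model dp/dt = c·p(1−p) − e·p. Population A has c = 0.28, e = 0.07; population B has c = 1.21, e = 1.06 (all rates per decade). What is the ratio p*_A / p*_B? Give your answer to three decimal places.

6.050

A: p*_A = 1 − 0.07/0.28 = 0.7500.
B: p*_B = 1 − 1.06/1.21 = 0.1240.
p*_A / p*_B = 0.7500/0.1240 = 6.0500.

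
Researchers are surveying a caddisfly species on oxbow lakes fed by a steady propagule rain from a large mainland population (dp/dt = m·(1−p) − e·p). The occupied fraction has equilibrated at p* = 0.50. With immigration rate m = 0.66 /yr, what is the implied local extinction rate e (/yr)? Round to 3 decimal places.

0.660

At equilibrium m(1−p*) = e·p*, so e = m(1−p*)/p*.
e = 0.66 × 0.5000 / 0.50 = 0.6600.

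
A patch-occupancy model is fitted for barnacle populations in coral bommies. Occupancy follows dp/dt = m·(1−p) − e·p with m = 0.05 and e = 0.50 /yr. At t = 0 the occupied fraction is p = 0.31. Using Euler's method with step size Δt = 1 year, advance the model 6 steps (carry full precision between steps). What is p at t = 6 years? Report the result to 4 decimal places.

0.0927

Update rule: p ← p + [m·(1−p) − e·p]·Δt with Δt = 1.
t = 1: p = 0.31000 + (-0.12050) = 0.18950
t = 2: p = 0.18950 + (-0.05422) = 0.13528
t = 3: p = 0.13528 + (-0.02440) = 0.11087
t = 4: p = 0.11087 + (-0.01098) = 0.09989
t = 5: p = 0.09989 + (-0.00494) = 0.09495
t = 6: p = 0.09495 + (-0.00222) = 0.09273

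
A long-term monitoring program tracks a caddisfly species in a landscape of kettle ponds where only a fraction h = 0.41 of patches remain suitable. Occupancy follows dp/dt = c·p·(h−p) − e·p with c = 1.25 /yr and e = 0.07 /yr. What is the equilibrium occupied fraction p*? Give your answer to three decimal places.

0.354

Setting dp/dt = 0 and dividing by p* gives c·(h−p*) = e.
So p* = h − e/c = 0.41 − 0.07/1.25 = 0.41 − 0.0560 = 0.3540.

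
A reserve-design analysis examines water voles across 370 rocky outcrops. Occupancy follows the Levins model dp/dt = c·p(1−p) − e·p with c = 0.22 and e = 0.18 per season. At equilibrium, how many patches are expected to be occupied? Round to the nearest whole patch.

p* = 1 − e/c = 1 − 0.18/0.22 = 0.1818.
Expected occupied patches = N × p* = 370 × 0.1818 = 67.27 ≈ 67.

67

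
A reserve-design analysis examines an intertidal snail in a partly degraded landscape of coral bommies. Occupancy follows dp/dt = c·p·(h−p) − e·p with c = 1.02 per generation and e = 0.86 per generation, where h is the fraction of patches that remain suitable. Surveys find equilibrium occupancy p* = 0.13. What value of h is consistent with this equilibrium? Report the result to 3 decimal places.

0.973

At equilibrium c(h−p*) = e, so h = p* + e/c.
h = 0.13 + 0.86/1.02 = 0.13 + 0.8431 = 0.9731.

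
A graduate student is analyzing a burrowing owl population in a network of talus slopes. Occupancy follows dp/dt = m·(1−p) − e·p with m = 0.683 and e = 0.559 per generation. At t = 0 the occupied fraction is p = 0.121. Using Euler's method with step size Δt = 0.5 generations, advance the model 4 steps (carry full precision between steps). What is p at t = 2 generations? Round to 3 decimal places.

Update rule: p ← p + [m·(1−p) − e·p]·Δt with Δt = 0.5.
  1  |  dp/dt·Δt = +0.266359  |  p_1 = 0.387359
  2  |  dp/dt·Δt = +0.100950  |  p_2 = 0.488309
  3  |  dp/dt·Δt = +0.038260  |  p_3 = 0.526569
  4  |  dp/dt·Δt = +0.014501  |  p_4 = 0.541070

0.541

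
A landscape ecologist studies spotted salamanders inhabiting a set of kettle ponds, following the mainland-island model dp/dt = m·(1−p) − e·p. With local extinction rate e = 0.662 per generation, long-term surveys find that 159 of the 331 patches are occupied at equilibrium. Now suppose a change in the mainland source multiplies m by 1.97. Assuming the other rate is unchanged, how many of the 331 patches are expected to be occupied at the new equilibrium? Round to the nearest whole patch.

214

Observed p* = 159/331 = 0.48036.
Balance m(1−p*) = e·p* gives m = e·p*/(1−p*) = 0.662×0.48036/0.51964 = 0.61196.
New p* = m/(m+e) = 1.20556/(1.20556+0.66200) = 0.64553.
Expected occupied = 331 × 0.64553 = 213.67 ≈ 214.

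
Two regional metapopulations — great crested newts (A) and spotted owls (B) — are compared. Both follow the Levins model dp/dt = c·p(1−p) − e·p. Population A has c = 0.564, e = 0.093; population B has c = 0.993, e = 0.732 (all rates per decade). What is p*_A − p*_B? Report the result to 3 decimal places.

A: p*_A = 1 − 0.093/0.564 = 0.8351.
B: p*_B = 1 − 0.732/0.993 = 0.2628.
p*_A − p*_B = 0.8351 − 0.2628 = 0.5723.

0.572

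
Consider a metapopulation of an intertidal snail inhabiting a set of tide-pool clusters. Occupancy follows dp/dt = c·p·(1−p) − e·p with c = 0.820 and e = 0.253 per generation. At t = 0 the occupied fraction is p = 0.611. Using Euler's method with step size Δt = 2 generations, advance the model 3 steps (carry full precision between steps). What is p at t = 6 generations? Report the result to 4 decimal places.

Update rule: p ← p + [c·p·(1−p) − e·p]·Δt with Δt = 2.
p: 0.61100 → 0.69163  (Δp = +0.08063)
p: 0.69163 → 0.69144  (Δp = -0.00019)
p: 0.69144 → 0.69147  (Δp = +0.00002)

0.6915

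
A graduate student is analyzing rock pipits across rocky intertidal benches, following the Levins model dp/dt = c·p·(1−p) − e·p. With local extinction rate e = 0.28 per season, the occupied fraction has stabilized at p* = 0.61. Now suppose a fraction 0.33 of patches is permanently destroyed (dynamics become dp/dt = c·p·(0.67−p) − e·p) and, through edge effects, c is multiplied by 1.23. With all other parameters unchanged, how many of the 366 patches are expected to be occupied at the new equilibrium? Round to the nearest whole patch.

Balance c(1−p*) = e gives c = e/(1 − 0.61000) = 0.28/0.39000 = 0.71795.
New p* = 0.67 − e/c = 0.67 − 0.28000/0.88308 = 0.35293.
Expected occupied = 366 × 0.35293 = 129.17 ≈ 129.

129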